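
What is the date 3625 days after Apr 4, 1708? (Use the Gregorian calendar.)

March 8, 1718

+365 (one year) → Apr 4, 1709 (3260 left).
+365 (one year) → Apr 4, 1710 (2895 left).
+365 (one year) → Apr 4, 1711 (2530 left).
+366 (one year; includes Feb 29, 1712) → Apr 4, 1712 (2164 left).
+365 (one year) → Apr 4, 1713 (1799 left).
+365 (one year) → Apr 4, 1714 (1434 left).
+365 (one year) → Apr 4, 1715 (1069 left).
+366 (one year; includes Feb 29, 1716) → Apr 4, 1716 (703 left).
+365 (one year) → Apr 4, 1717 (338 left).
Apr has 30 days: +27 → May 1, 1717 (311 left).
May has 31 days: +31 → Jun 1, 1717 (280 left).
Jun has 30 days: +30 → Jul 1, 1717 (250 left).
Jul has 31 days: +31 → Aug 1, 1717 (219 left).
Aug has 31 days: +31 → Sep 1, 1717 (188 left).
Sep has 30 days: +30 → Oct 1, 1717 (158 left).
Oct has 31 days: +31 → Nov 1, 1717 (127 left).
Nov has 30 days: +30 → Dec 1, 1717 (97 left).
Dec has 31 days: +31 → Jan 1, 1718 (66 left).
Jan has 31 days: +31 → Feb 1, 1718 (35 left).
Feb has 28 days: +28 → Mar 1, 1718 (7 left).
+7 → Mar 8, 1718.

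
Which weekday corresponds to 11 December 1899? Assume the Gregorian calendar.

Monday

Doomsday rule: the anchor day for the 1800s is Friday. For year 99: 99÷12 = 8 r 3, and 3÷4 = 0, so 8+3+0 = 11.
Friday + 11 ≡ Tuesday — that's 1899's doomsday.
In December the doomsday date is Dec 12.
Dec 11 is 1 day before Dec 12; 1 mod 7 = 1, so Tuesday − 1 = Monday.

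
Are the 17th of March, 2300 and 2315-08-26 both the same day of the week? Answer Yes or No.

No

From Mar 17, 2300 to Aug 26, 2315 is 5640 days.
5640 mod 7 = 5, so they are different weekdays.
(Mar 17, 2300 is a Saturday; Aug 26, 2315 is a Thursday.)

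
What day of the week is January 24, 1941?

Doomsday rule: the anchor day for the 1900s is Wednesday. For year 41: 41÷12 = 3 r 5, and 5÷4 = 1, so 3+5+1 = 9.
Wednesday + 9 ≡ Friday — that's 1941's doomsday.
In January the doomsday date is Jan 3 (1941 is not a leap year).
Jan 24 is 21 days after Jan 3; 21 mod 7 = 0, so Friday + 0 = Friday.

Friday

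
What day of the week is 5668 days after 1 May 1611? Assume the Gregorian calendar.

First find the weekday of May 1, 1611. Doomsday rule: the anchor day for the 1600s is Tuesday. For year 11: 11÷12 = 0 r 11, and 11÷4 = 2, so 0+11+2 = 13.
Tuesday + 13 ≡ Monday — that's 1611's doomsday.
In May the doomsday date is May 9.
May 1 is 8 days before May 9; 8 mod 7 = 1, so Monday − 1 = Sunday.
5668 mod 7 = 5, so 5668 days after a Sunday is Sunday + 5 = Friday.

Friday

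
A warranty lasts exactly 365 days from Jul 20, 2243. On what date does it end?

July 19, 2244

Jul has 31 days: +12 → Aug 1, 2243 (353 left).
Aug has 31 days: +31 → Sep 1, 2243 (322 left).
Sep has 30 days: +30 → Oct 1, 2243 (292 left).
Oct has 31 days: +31 → Nov 1, 2243 (261 left).
Nov has 30 days: +30 → Dec 1, 2243 (231 left).
Dec has 31 days: +31 → Jan 1, 2244 (200 left).
Jan has 31 days: +31 → Feb 1, 2244 (169 left).
Feb has 29 days: +29 → Mar 1, 2244 (140 left).
Mar has 31 days: +31 → Apr 1, 2244 (109 left).
Apr has 30 days: +30 → May 1, 2244 (79 left).
May has 31 days: +31 → Jun 1, 2244 (48 left).
Jun has 30 days: +30 → Jul 1, 2244 (18 left).
+18 → Jul 19, 2244.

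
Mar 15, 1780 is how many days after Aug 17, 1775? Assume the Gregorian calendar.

Aug 17, 1775 → Aug 17, 1776: 366 days (Feb 29, 1776 is in that span).
Aug 17, 1776 → Aug 17, 1777: 365 days.
Aug 17, 1777 → Aug 17, 1778: 365 days.
Aug 17, 1778 → Aug 17, 1779: 365 days.
Aug 17, 1779 → Sep 17, 1779: 31 days (August has 31).
Sep 17, 1779 → Oct 17, 1779: 30 days (September has 30).
Oct 17, 1779 → Nov 17, 1779: 31 days (October has 31).
Nov 17, 1779 → Dec 17, 1779: 30 days (November has 30).
Dec 17, 1779 → Jan 17, 1780: 31 days (December has 31).
Jan 17, 1780 → Feb 17, 1780: 31 days (January has 31).
Feb 17, 1780 → Mar 15, 1780: 27 days.
Total: 1672 days.

1672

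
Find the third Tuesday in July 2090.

July 1, 2090 is a Saturday.
The first Tuesday is therefore July 4 (3 days later).
The third Tuesday is 4 + 2×7 = July 18.

July 18, 2090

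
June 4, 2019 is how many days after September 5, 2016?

1002

Sep 5, 2016 → Sep 5, 2017: 365 days.
Sep 5, 2017 → Sep 5, 2018: 365 days.
Sep 5, 2018 → Oct 5, 2018: 30 days (September has 30).
Oct 5, 2018 → Nov 5, 2018: 31 days (October has 31).
Nov 5, 2018 → Dec 5, 2018: 30 days (November has 30).
Dec 5, 2018 → Jan 5, 2019: 31 days (December has 31).
Jan 5, 2019 → Feb 5, 2019: 31 days (January has 31).
Feb 5, 2019 → Mar 5, 2019: 28 days (February has 28).
Mar 5, 2019 → Apr 5, 2019: 31 days (March has 31).
Apr 5, 2019 → May 5, 2019: 30 days (April has 30).
May 5, 2019 → Jun 4, 2019: 30 days.
Total: 1002 days.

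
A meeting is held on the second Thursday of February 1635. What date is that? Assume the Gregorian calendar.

February 8, 1635

February 1, 1635 is a Thursday.
The first Thursday is therefore February 1 (same day).
The second Thursday is 1 + 1×7 = February 8.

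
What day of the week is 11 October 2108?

January 1, 2108 is a Sunday.
Jan 1, 2108 → Feb 1, 2108: 31 days (January has 31).
Feb 1, 2108 → Mar 1, 2108: 29 days (February has 29).
Mar 1, 2108 → Apr 1, 2108: 31 days (March has 31).
Apr 1, 2108 → May 1, 2108: 30 days (April has 30).
May 1, 2108 → Jun 1, 2108: 31 days (May has 31).
Jun 1, 2108 → Jul 1, 2108: 30 days (June has 30).
Jul 1, 2108 → Aug 1, 2108: 31 days (July has 31).
Aug 1, 2108 → Sep 1, 2108: 31 days (August has 31).
Sep 1, 2108 → Oct 1, 2108: 30 days (September has 30).
Oct 1, 2108 → Oct 11, 2108: 10 days.
Total: 284 days.
284 mod 7 = 4, so Sunday + 4 = Thursday.

Thursday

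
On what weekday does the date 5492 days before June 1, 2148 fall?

Tuesday

First find the weekday of Jun 1, 2148. Doomsday rule: the anchor day for the 2100s is Sunday. For year 48: 48÷12 = 4 r 0, and 0÷4 = 0, so 4+0+0 = 4.
Sunday + 4 ≡ Thursday — that's 2148's doomsday.
In June the doomsday date is Jun 6.
Jun 1 is 5 days before Jun 6; 5 mod 7 = 5, so Thursday − 5 = Saturday.
5492 mod 7 = 4, so 5492 days before a Saturday is Saturday − 4 = Tuesday.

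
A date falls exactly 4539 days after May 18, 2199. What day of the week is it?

First find the weekday of May 18, 2199. Doomsday rule: the anchor day for the 2100s is Sunday. For year 99: 99÷12 = 8 r 3, and 3÷4 = 0, so 8+3+0 = 11.
Sunday + 11 ≡ Thursday — that's 2199's doomsday.
In May the doomsday date is May 9.
May 18 is 9 days after May 9; 9 mod 7 = 2, so Thursday + 2 = Saturday.
4539 mod 7 = 3, so 4539 days after a Saturday is Saturday + 3 = Tuesday.

Tuesday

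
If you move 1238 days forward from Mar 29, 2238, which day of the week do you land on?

Wednesday

First find the weekday of Mar 29, 2238. Doomsday rule: the anchor day for the 2200s is Friday. For year 38: 38÷12 = 3 r 2, and 2÷4 = 0, so 3+2+0 = 5.
Friday + 5 ≡ Wednesday — that's 2238's doomsday.
In March the doomsday date is Mar 14.
Mar 29 is 15 days after Mar 14; 15 mod 7 = 1, so Wednesday + 1 = Thursday.
1238 mod 7 = 6, so 1238 days after a Thursday is Thursday + 6 = Wednesday.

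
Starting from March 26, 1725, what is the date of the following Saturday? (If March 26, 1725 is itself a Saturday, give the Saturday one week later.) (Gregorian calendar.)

March 31, 1725

Mar 26, 1725 is a Monday.
From Monday to the next Saturday is 5 days.
Mar 26, 1725 + 5 = Mar 31, 1725.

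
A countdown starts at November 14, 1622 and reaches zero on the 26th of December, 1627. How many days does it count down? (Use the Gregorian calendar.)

Nov 14, 1622 → Nov 14, 1623: 365 days.
Nov 14, 1623 → Nov 14, 1624: 366 days (Feb 29, 1624 is in that span).
Nov 14, 1624 → Nov 14, 1625: 365 days.
Nov 14, 1625 → Nov 14, 1626: 365 days.
Nov 14, 1626 → Nov 14, 1627: 365 days.
Nov 14, 1627 → Dec 14, 1627: 30 days (November has 30).
Dec 14, 1627 → Dec 26, 1627: 12 days.
Total: 1868 days.

1868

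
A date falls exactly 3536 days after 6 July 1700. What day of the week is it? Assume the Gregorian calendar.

First find the weekday of Jul 6, 1700. Doomsday rule: the anchor day for the 1700s is Sunday. For year 00: 0÷12 = 0 r 0, and 0÷4 = 0, so 0+0+0 = 0.
Sunday + 0 ≡ Sunday — that's 1700's doomsday.
In July the doomsday date is Jul 11.
Jul 6 is 5 days before Jul 11; 5 mod 7 = 5, so Sunday − 5 = Tuesday.
3536 mod 7 = 1, so 3536 days after a Tuesday is Tuesday + 1 = Wednesday.

Wednesday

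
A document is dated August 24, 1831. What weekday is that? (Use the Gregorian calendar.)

Doomsday rule: the anchor day for the 1800s is Friday. For year 31: 31÷12 = 2 r 7, and 7÷4 = 1, so 2+7+1 = 10.
Friday + 10 ≡ Monday — that's 1831's doomsday.
In August the doomsday date is Aug 8.
Aug 24 is 16 days after Aug 8; 16 mod 7 = 2, so Monday + 2 = Wednesday.

Wednesday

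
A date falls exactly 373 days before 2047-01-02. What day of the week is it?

Monday

First find the weekday of Jan 2, 2047. Doomsday rule: the anchor day for the 2000s is Tuesday. For year 47: 47÷12 = 3 r 11, and 11÷4 = 2, so 3+11+2 = 16.
Tuesday + 16 ≡ Thursday — that's 2047's doomsday.
In January the doomsday date is Jan 3 (2047 is not a leap year).
Jan 2 is 1 day before Jan 3; 1 mod 7 = 1, so Thursday − 1 = Wednesday.
373 mod 7 = 2, so 373 days before a Wednesday is Wednesday − 2 = Monday.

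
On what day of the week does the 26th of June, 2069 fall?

Doomsday rule: the anchor day for the 2000s is Tuesday. For year 69: 69÷12 = 5 r 9, and 9÷4 = 2, so 5+9+2 = 16.
Tuesday + 16 ≡ Thursday — that's 2069's doomsday.
In June the doomsday date is Jun 6.
Jun 26 is 20 days after Jun 6; 20 mod 7 = 6, so Thursday + 6 = Wednesday.

Wednesday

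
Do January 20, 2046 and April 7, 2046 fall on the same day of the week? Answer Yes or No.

From Jan 20, 2046 to Apr 7, 2046 is 77 days.
77 mod 7 = 0, so they are the same weekday.
(Jan 20, 2046 is a Saturday; Apr 7, 2046 is a Saturday.)

Yes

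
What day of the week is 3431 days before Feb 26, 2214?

Feb 26, 2214 is a Saturday.
3431 mod 7 = 1, so 3431 days before a Saturday is Saturday − 1 = Friday.

Friday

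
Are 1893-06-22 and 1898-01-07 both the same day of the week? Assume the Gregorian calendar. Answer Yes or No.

From Jun 22, 1893 to Jan 7, 1898 is 1660 days.
1660 mod 7 = 1, so they are different weekdays.
(Jun 22, 1893 is a Thursday; Jan 7, 1898 is a Friday.)

No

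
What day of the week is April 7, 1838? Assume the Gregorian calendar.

Saturday

January 1, 1838 is a Monday.
Jan 1, 1838 → Feb 1, 1838: 31 days (January has 31).
Feb 1, 1838 → Mar 1, 1838: 28 days (February has 28).
Mar 1, 1838 → Apr 1, 1838: 31 days (March has 31).
Apr 1, 1838 → Apr 7, 1838: 6 days.
Total: 96 days.
96 mod 7 = 5, so Monday + 5 = Saturday.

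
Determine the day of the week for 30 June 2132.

Doomsday rule: the anchor day for the 2100s is Sunday. For year 32: 32÷12 = 2 r 8, and 8÷4 = 2, so 2+8+2 = 12.
Sunday + 12 ≡ Friday — that's 2132's doomsday.
In June the doomsday date is Jun 6.
Jun 30 is 24 days after Jun 6; 24 mod 7 = 3, so Friday + 3 = Monday.

Monday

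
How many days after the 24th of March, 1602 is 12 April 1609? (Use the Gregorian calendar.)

Mar 24, 1602 → Mar 24, 1603: 365 days.
Mar 24, 1603 → Mar 24, 1604: 366 days (Feb 29, 1604 is in that span).
Mar 24, 1604 → Mar 24, 1605: 365 days.
Mar 24, 1605 → Mar 24, 1606: 365 days.
Mar 24, 1606 → Mar 24, 1607: 365 days.
Mar 24, 1607 → Mar 24, 1608: 366 days (Feb 29, 1608 is in that span).
Mar 24, 1608 → Apr 24, 1608: 31 days (March has 31).
Apr 24, 1608 → May 24, 1608: 30 days (April has 30).
May 24, 1608 → Jun 24, 1608: 31 days (May has 31).
Jun 24, 1608 → Jul 24, 1608: 30 days (June has 30).
Jul 24, 1608 → Aug 24, 1608: 31 days (July has 31).
Aug 24, 1608 → Sep 24, 1608: 31 days (August has 31).
Sep 24, 1608 → Oct 24, 1608: 30 days (September has 30).
Oct 24, 1608 → Nov 24, 1608: 31 days (October has 31).
Nov 24, 1608 → Dec 24, 1608: 30 days (November has 30).
Dec 24, 1608 → Jan 24, 1609: 31 days (December has 31).
Jan 24, 1609 → Feb 24, 1609: 31 days (January has 31).
Feb 24, 1609 → Mar 24, 1609: 28 days (February has 28).
Mar 24, 1609 → Apr 12, 1609: 19 days.
Total: 2576 days.

2576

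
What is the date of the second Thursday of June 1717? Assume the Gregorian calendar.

June 1, 1717 is a Tuesday.
The first Thursday is therefore June 3 (2 days later).
The second Thursday is 3 + 1×7 = June 10.

June 10, 1717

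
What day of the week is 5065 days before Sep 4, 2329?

Saturday

First find the weekday of Sep 4, 2329. Doomsday rule: the anchor day for the 2300s is Wednesday. For year 29: 29÷12 = 2 r 5, and 5÷4 = 1, so 2+5+1 = 8.
Wednesday + 8 ≡ Thursday — that's 2329's doomsday.
In September the doomsday date is Sep 5.
Sep 4 is 1 day before Sep 5; 1 mod 7 = 1, so Thursday − 1 = Wednesday.
5065 mod 7 = 4, so 5065 days before a Wednesday is Wednesday − 4 = Saturday.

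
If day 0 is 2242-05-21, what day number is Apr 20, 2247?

May 21, 2242 → May 21, 2243: 365 days.
May 21, 2243 → May 21, 2244: 366 days (Feb 29, 2244 is in that span).
May 21, 2244 → May 21, 2245: 365 days.
May 21, 2245 → May 21, 2246: 365 days.
May 21, 2246 → Jun 21, 2246: 31 days (May has 31).
Jun 21, 2246 → Jul 21, 2246: 30 days (June has 30).
Jul 21, 2246 → Aug 21, 2246: 31 days (July has 31).
Aug 21, 2246 → Sep 21, 2246: 31 days (August has 31).
Sep 21, 2246 → Oct 21, 2246: 30 days (September has 30).
Oct 21, 2246 → Nov 21, 2246: 31 days (October has 31).
Nov 21, 2246 → Dec 21, 2246: 30 days (November has 30).
Dec 21, 2246 → Jan 21, 2247: 31 days (December has 31).
Jan 21, 2247 → Feb 21, 2247: 31 days (January has 31).
Feb 21, 2247 → Mar 21, 2247: 28 days (February has 28).
Mar 21, 2247 → Apr 20, 2247: 30 days.
Total: 1795 days.

1795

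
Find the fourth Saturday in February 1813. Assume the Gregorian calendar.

February 1, 1813 is a Monday.
The first Saturday is therefore February 6 (5 days later).
The fourth Saturday is 6 + 3×7 = February 27.

February 27, 1813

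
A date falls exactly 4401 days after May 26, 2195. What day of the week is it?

May 26, 2195 is a Tuesday.
4401 mod 7 = 5, so 4401 days after a Tuesday is Tuesday + 5 = Sunday.

Sunday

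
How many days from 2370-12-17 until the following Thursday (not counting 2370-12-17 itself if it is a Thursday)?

Dec 17, 2370 is a Thursday.
From Thursday to the next Thursday is 7 days.

7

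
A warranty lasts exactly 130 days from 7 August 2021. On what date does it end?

December 15, 2021

Aug has 31 days: +25 → Sep 1, 2021 (105 left).
Sep has 30 days: +30 → Oct 1, 2021 (75 left).
Oct has 31 days: +31 → Nov 1, 2021 (44 left).
Nov has 30 days: +30 → Dec 1, 2021 (14 left).
+14 → Dec 15, 2021.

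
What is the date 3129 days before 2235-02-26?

−365 (one year) → Feb 26, 2234 (2764 left).
−365 (one year) → Feb 26, 2233 (2399 left).
−366 (one year; includes Feb 29, 2232) → Feb 26, 2232 (2033 left).
−365 (one year) → Feb 26, 2231 (1668 left).
−365 (one year) → Feb 26, 2230 (1303 left).
−365 (one year) → Feb 26, 2229 (938 left).
−366 (one year; includes Feb 29, 2228) → Feb 26, 2228 (572 left).
−365 (one year) → Feb 26, 2227 (207 left).
−26 → Jan 31, 2227 (end of Jan, 31 days; 181 left).
−31 → Dec 31, 2226 (end of Dec, 31 days; 150 left).
−31 → Nov 30, 2226 (end of Nov, 30 days; 119 left).
−30 → Oct 31, 2226 (end of Oct, 31 days; 89 left).
−31 → Sep 30, 2226 (end of Sep, 30 days; 58 left).
−30 → Aug 31, 2226 (end of Aug, 31 days; 28 left).
−28 → Aug 3, 2226.

August 3, 2226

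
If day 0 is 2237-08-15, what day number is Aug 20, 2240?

1101

Aug 15, 2237 → Aug 15, 2238: 365 days.
Aug 15, 2238 → Aug 15, 2239: 365 days.
Aug 15, 2239 → Sep 15, 2239: 31 days (August has 31).
Sep 15, 2239 → Oct 15, 2239: 30 days (September has 30).
Oct 15, 2239 → Nov 15, 2239: 31 days (October has 31).
Nov 15, 2239 → Dec 15, 2239: 30 days (November has 30).
Dec 15, 2239 → Jan 15, 2240: 31 days (December has 31).
Jan 15, 2240 → Feb 15, 2240: 31 days (January has 31).
Feb 15, 2240 → Mar 15, 2240: 29 days (February has 29).
Mar 15, 2240 → Apr 15, 2240: 31 days (March has 31).
Apr 15, 2240 → May 15, 2240: 30 days (April has 30).
May 15, 2240 → Jun 15, 2240: 31 days (May has 31).
Jun 15, 2240 → Jul 15, 2240: 30 days (June has 30).
Jul 15, 2240 → Aug 15, 2240: 31 days (July has 31).
Aug 15, 2240 → Aug 20, 2240: 5 days.
Total: 1101 days.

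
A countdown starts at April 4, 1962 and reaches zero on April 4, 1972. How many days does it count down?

Apr 4, 1962 → Apr 4, 1963: 365 days.
Apr 4, 1963 → Apr 4, 1964: 366 days (Feb 29, 1964 is in that span).
Apr 4, 1964 → Apr 4, 1965: 365 days.
Apr 4, 1965 → Apr 4, 1966: 365 days.
Apr 4, 1966 → Apr 4, 1967: 365 days.
Apr 4, 1967 → Apr 4, 1968: 366 days (Feb 29, 1968 is in that span).
Apr 4, 1968 → Apr 4, 1969: 365 days.
Apr 4, 1969 → Apr 4, 1970: 365 days.
Apr 4, 1970 → Apr 4, 1971: 365 days.
Apr 4, 1971 → May 4, 1971: 30 days (April has 30).
May 4, 1971 → Jun 4, 1971: 31 days (May has 31).
Jun 4, 1971 → Jul 4, 1971: 30 days (June has 30).
Jul 4, 1971 → Aug 4, 1971: 31 days (July has 31).
Aug 4, 1971 → Sep 4, 1971: 31 days (August has 31).
Sep 4, 1971 → Oct 4, 1971: 30 days (September has 30).
Oct 4, 1971 → Nov 4, 1971: 31 days (October has 31).
Nov 4, 1971 → Dec 4, 1971: 30 days (November has 30).
Dec 4, 1971 → Jan 4, 1972: 31 days (December has 31).
Jan 4, 1972 → Feb 4, 1972: 31 days (January has 31).
Feb 4, 1972 → Mar 4, 1972: 29 days (February has 29).
Mar 4, 1972 → Apr 4, 1972: 31 days.
Total: 3653 days.

3653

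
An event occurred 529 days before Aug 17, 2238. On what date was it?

March 6, 2237

−365 (one year) → Aug 17, 2237 (164 left).
−17 → Jul 31, 2237 (end of Jul, 31 days; 147 left).
−31 → Jun 30, 2237 (end of Jun, 30 days; 116 left).
−30 → May 31, 2237 (end of May, 31 days; 86 left).
−31 → Apr 30, 2237 (end of Apr, 30 days; 55 left).
−30 → Mar 31, 2237 (end of Mar, 31 days; 25 left).
−25 → Mar 6, 2237.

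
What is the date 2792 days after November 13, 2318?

July 6, 2326

+365 (one year) → Nov 13, 2319 (2427 left).
+366 (one year; includes Feb 29, 2320) → Nov 13, 2320 (2061 left).
+365 (one year) → Nov 13, 2321 (1696 left).
+365 (one year) → Nov 13, 2322 (1331 left).
+365 (one year) → Nov 13, 2323 (966 left).
+366 (one year; includes Feb 29, 2324) → Nov 13, 2324 (600 left).
+365 (one year) → Nov 13, 2325 (235 left).
Nov has 30 days: +18 → Dec 1, 2325 (217 left).
Dec has 31 days: +31 → Jan 1, 2326 (186 left).
Jan has 31 days: +31 → Feb 1, 2326 (155 left).
Feb has 28 days: +28 → Mar 1, 2326 (127 left).
Mar has 31 days: +31 → Apr 1, 2326 (96 left).
Apr has 30 days: +30 → May 1, 2326 (66 left).
May has 31 days: +31 → Jun 1, 2326 (35 left).
Jun has 30 days: +30 → Jul 1, 2326 (5 left).
+5 → Jul 6, 2326.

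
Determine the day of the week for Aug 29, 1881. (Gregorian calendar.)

January 1, 1881 is a Saturday.
Jan 1, 1881 → Feb 1, 1881: 31 days (January has 31).
Feb 1, 1881 → Mar 1, 1881: 28 days (February has 28).
Mar 1, 1881 → Apr 1, 1881: 31 days (March has 31).
Apr 1, 1881 → May 1, 1881: 30 days (April has 30).
May 1, 1881 → Jun 1, 1881: 31 days (May has 31).
Jun 1, 1881 → Jul 1, 1881: 30 days (June has 30).
Jul 1, 1881 → Aug 1, 1881: 31 days (July has 31).
Aug 1, 1881 → Aug 29, 1881: 28 days.
Total: 240 days.
240 mod 7 = 2, so Saturday + 2 = Monday.

Monday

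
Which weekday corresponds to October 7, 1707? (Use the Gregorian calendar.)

Doomsday rule: the anchor day for the 1700s is Sunday. For year 07: 7÷12 = 0 r 7, and 7÷4 = 1, so 0+7+1 = 8.
Sunday + 8 ≡ Monday — that's 1707's doomsday.
In October the doomsday date is Oct 10.
Oct 7 is 3 days before Oct 10; 3 mod 7 = 3, so Monday − 3 = Friday.

Friday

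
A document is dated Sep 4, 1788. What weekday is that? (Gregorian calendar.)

Thursday

Doomsday rule: the anchor day for the 1700s is Sunday. For year 88: 88÷12 = 7 r 4, and 4÷4 = 1, so 7+4+1 = 12.
Sunday + 12 ≡ Friday — that's 1788's doomsday.
In September the doomsday date is Sep 5.
Sep 4 is 1 day before Sep 5; 1 mod 7 = 1, so Friday − 1 = Thursday.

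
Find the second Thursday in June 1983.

June 9, 1983

June 1, 1983 is a Wednesday.
The first Thursday is therefore June 2 (1 days later).
The second Thursday is 2 + 1×7 = June 9.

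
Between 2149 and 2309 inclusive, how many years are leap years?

38

Multiples of 4 in [2149,2309]: 40.
Of those, multiples of 100: 2 (not leap unless ÷400).
Multiples of 400: 0.
Leap years = 40 − 2 + 0 = 38.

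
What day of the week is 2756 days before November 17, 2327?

Saturday

Nov 17, 2327 is a Thursday.
2756 mod 7 = 5, so 2756 days before a Thursday is Thursday − 5 = Saturday.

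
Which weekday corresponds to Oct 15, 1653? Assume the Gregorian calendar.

Doomsday rule: the anchor day for the 1600s is Tuesday. For year 53: 53÷12 = 4 r 5, and 5÷4 = 1, so 4+5+1 = 10.
Tuesday + 10 ≡ Friday — that's 1653's doomsday.
In October the doomsday date is Oct 10.
Oct 15 is 5 days after Oct 10; 5 mod 7 = 5, so Friday + 5 = Wednesday.

Wednesday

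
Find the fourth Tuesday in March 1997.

March 25, 1997

March 1, 1997 is a Saturday.
The first Tuesday is therefore March 4 (3 days later).
The fourth Tuesday is 4 + 3×7 = March 25.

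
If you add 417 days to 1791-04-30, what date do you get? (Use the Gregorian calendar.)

+366 (one year; includes Feb 29, 1792) → Apr 30, 1792 (51 left).
Apr has 30 days: +1 → May 1, 1792 (50 left).
May has 31 days: +31 → Jun 1, 1792 (19 left).
+19 → Jun 20, 1792.

June 20, 1792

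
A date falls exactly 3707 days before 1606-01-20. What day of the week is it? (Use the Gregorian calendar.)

Monday

Jan 20, 1606 is a Friday.
3707 mod 7 = 4, so 3707 days before a Friday is Friday − 4 = Monday.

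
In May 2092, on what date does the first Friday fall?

May 2, 2092

May 1, 2092 is a Thursday.
The first Friday is therefore May 2 (1 days later).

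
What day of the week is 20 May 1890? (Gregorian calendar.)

Tuesday

Doomsday rule: the anchor day for the 1800s is Friday. For year 90: 90÷12 = 7 r 6, and 6÷4 = 1, so 7+6+1 = 14.
Friday + 14 ≡ Friday — that's 1890's doomsday.
In May the doomsday date is May 9.
May 20 is 11 days after May 9; 11 mod 7 = 4, so Friday + 4 = Tuesday.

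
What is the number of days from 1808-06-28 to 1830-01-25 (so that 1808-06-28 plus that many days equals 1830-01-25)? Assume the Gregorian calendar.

7881

Jun 28, 1808 → Jun 28, 1809: 365 days.
Jun 28, 1809 → Jun 28, 1810: 365 days.
Jun 28, 1810 → Jun 28, 1811: 365 days.
Jun 28, 1811 → Jun 28, 1812: 366 days (Feb 29, 1812 is in that span).
Jun 28, 1812 → Jun 28, 1813: 365 days.
Jun 28, 1813 → Jun 28, 1814: 365 days.
Jun 28, 1814 → Jun 28, 1815: 365 days.
Jun 28, 1815 → Jun 28, 1816: 366 days (Feb 29, 1816 is in that span).
Jun 28, 1816 → Jun 28, 1817: 365 days.
Jun 28, 1817 → Jun 28, 1818: 365 days.
Jun 28, 1818 → Jun 28, 1819: 365 days.
Jun 28, 1819 → Jun 28, 1820: 366 days (Feb 29, 1820 is in that span).
Jun 28, 1820 → Jun 28, 1821: 365 days.
Jun 28, 1821 → Jun 28, 1822: 365 days.
Jun 28, 1822 → Jun 28, 1823: 365 days.
Jun 28, 1823 → Jun 28, 1824: 366 days (Feb 29, 1824 is in that span).
Jun 28, 1824 → Jun 28, 1825: 365 days.
Jun 28, 1825 → Jun 28, 1826: 365 days.
Jun 28, 1826 → Jun 28, 1827: 365 days.
Jun 28, 1827 → Jun 28, 1828: 366 days (Feb 29, 1828 is in that span).
Jun 28, 1828 → Jun 28, 1829: 365 days.
Jun 28, 1829 → Jul 28, 1829: 30 days (June has 30).
Jul 28, 1829 → Aug 28, 1829: 31 days (July has 31).
Aug 28, 1829 → Sep 28, 1829: 31 days (August has 31).
Sep 28, 1829 → Oct 28, 1829: 30 days (September has 30).
Oct 28, 1829 → Nov 28, 1829: 31 days (October has 31).
Nov 28, 1829 → Dec 28, 1829: 30 days (November has 30).
Dec 28, 1829 → Jan 25, 1830: 28 days.
Total: 7881 days.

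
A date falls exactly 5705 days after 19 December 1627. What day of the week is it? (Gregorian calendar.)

First find the weekday of Dec 19, 1627. Doomsday rule: the anchor day for the 1600s is Tuesday. For year 27: 27÷12 = 2 r 3, and 3÷4 = 0, so 2+3+0 = 5.
Tuesday + 5 ≡ Sunday — that's 1627's doomsday.
In December the doomsday date is Dec 12.
Dec 19 is 7 days after Dec 12; 7 mod 7 = 0, so Sunday + 0 = Sunday.
5705 mod 7 = 0, so 5705 days after a Sunday is Sunday + 0 = Sunday.

Sunday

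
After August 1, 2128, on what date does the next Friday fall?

August 6, 2128

Aug 1, 2128 is a Sunday.
From Sunday to the next Friday is 5 days.
Aug 1, 2128 + 5 = Aug 6, 2128.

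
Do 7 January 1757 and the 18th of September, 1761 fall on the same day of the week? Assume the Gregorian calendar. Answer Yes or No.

Yes

From Jan 7, 1757 to Sep 18, 1761 is 1715 days.
1715 mod 7 = 0, so they are the same weekday.
(Jan 7, 1757 is a Friday; Sep 18, 1761 is a Friday.)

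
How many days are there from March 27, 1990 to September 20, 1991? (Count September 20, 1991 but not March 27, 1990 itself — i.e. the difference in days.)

542

Mar 27, 1990 → Mar 27, 1991: 365 days.
Mar 27, 1991 → Apr 27, 1991: 31 days (March has 31).
Apr 27, 1991 → May 27, 1991: 30 days (April has 30).
May 27, 1991 → Jun 27, 1991: 31 days (May has 31).
Jun 27, 1991 → Jul 27, 1991: 30 days (June has 30).
Jul 27, 1991 → Aug 27, 1991: 31 days (July has 31).
Aug 27, 1991 → Sep 20, 1991: 24 days.
Total: 542 days.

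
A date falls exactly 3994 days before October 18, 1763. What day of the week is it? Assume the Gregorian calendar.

Friday

Oct 18, 1763 is a Tuesday.
3994 mod 7 = 4, so 3994 days before a Tuesday is Tuesday − 4 = Friday.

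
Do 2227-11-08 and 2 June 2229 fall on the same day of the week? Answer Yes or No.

No

From Nov 8, 2227 to Jun 2, 2229 is 572 days.
572 mod 7 = 5, so they are different weekdays.
(Nov 8, 2227 is a Thursday; Jun 2, 2229 is a Tuesday.)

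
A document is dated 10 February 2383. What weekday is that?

Doomsday rule: the anchor day for the 2300s is Wednesday. For year 83: 83÷12 = 6 r 11, and 11÷4 = 2, so 6+11+2 = 19.
Wednesday + 19 ≡ Monday — that's 2383's doomsday.
In February the doomsday date is Feb 28 (2383 is not a leap year).
Feb 10 is 18 days before Feb 28; 18 mod 7 = 4, so Monday − 4 = Thursday.

Thursday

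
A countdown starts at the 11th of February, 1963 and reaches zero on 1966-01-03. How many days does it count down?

1057

Feb 11, 1963 → Feb 11, 1964: 365 days.
Feb 11, 1964 → Feb 11, 1965: 366 days (Feb 29, 1964 is in that span).
Feb 11, 1965 → Mar 11, 1965: 28 days (February has 28).
Mar 11, 1965 → Apr 11, 1965: 31 days (March has 31).
Apr 11, 1965 → May 11, 1965: 30 days (April has 30).
May 11, 1965 → Jun 11, 1965: 31 days (May has 31).
Jun 11, 1965 → Jul 11, 1965: 30 days (June has 30).
Jul 11, 1965 → Aug 11, 1965: 31 days (July has 31).
Aug 11, 1965 → Sep 11, 1965: 31 days (August has 31).
Sep 11, 1965 → Oct 11, 1965: 30 days (September has 30).
Oct 11, 1965 → Nov 11, 1965: 31 days (October has 31).
Nov 11, 1965 → Dec 11, 1965: 30 days (November has 30).
Dec 11, 1965 → Jan 3, 1966: 23 days.
Total: 1057 days.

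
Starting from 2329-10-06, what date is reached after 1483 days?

+365 (one year) → Oct 6, 2330 (1118 left).
+365 (one year) → Oct 6, 2331 (753 left).
+366 (one year; includes Feb 29, 2332) → Oct 6, 2332 (387 left).
Oct has 31 days: +26 → Nov 1, 2332 (361 left).
Nov has 30 days: +30 → Dec 1, 2332 (331 left).
Dec has 31 days: +31 → Jan 1, 2333 (300 left).
Jan has 31 days: +31 → Feb 1, 2333 (269 left).
Feb has 28 days: +28 → Mar 1, 2333 (241 left).
Mar has 31 days: +31 → Apr 1, 2333 (210 left).
Apr has 30 days: +30 → May 1, 2333 (180 left).
May has 31 days: +31 → Jun 1, 2333 (149 left).
Jun has 30 days: +30 → Jul 1, 2333 (119 left).
Jul has 31 days: +31 → Aug 1, 2333 (88 left).
Aug has 31 days: +31 → Sep 1, 2333 (57 left).
Sep has 30 days: +30 → Oct 1, 2333 (27 left).
+27 → Oct 28, 2333.

October 28, 2333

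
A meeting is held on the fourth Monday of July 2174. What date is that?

July 25, 2174

July 1, 2174 is a Friday.
The first Monday is therefore July 4 (3 days later).
The fourth Monday is 4 + 3×7 = July 25.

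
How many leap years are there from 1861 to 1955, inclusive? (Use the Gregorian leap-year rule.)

22

Multiples of 4 in [1861,1955]: 23.
Of those, multiples of 100: 1 (not leap unless ÷400).
Multiples of 400: 0.
Leap years = 23 − 1 + 0 = 22.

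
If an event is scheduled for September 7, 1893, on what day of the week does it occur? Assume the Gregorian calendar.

Thursday

January 1, 1893 is a Sunday.
Jan 1, 1893 → Feb 1, 1893: 31 days (January has 31).
Feb 1, 1893 → Mar 1, 1893: 28 days (February has 28).
Mar 1, 1893 → Apr 1, 1893: 31 days (March has 31).
Apr 1, 1893 → May 1, 1893: 30 days (April has 30).
May 1, 1893 → Jun 1, 1893: 31 days (May has 31).
Jun 1, 1893 → Jul 1, 1893: 30 days (June has 30).
Jul 1, 1893 → Aug 1, 1893: 31 days (July has 31).
Aug 1, 1893 → Sep 1, 1893: 31 days (August has 31).
Sep 1, 1893 → Sep 7, 1893: 6 days.
Total: 249 days.
249 mod 7 = 4, so Sunday + 4 = Thursday.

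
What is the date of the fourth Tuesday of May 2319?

May 1, 2319 is a Thursday.
The first Tuesday is therefore May 6 (5 days later).
The fourth Tuesday is 6 + 3×7 = May 27.

May 27, 2319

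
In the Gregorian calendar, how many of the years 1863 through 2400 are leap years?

131

Multiples of 4 in [1863,2400]: 135.
Of those, multiples of 100: 6 (not leap unless ÷400).
Multiples of 400: 2.
Leap years = 135 − 6 + 2 = 131.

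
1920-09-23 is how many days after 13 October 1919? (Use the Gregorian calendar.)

Oct 13, 1919 → Nov 13, 1919: 31 days (October has 31).
Nov 13, 1919 → Dec 13, 1919: 30 days (November has 30).
Dec 13, 1919 → Jan 13, 1920: 31 days (December has 31).
Jan 13, 1920 → Feb 13, 1920: 31 days (January has 31).
Feb 13, 1920 → Mar 13, 1920: 29 days (February has 29).
Mar 13, 1920 → Apr 13, 1920: 31 days (March has 31).
Apr 13, 1920 → May 13, 1920: 30 days (April has 30).
May 13, 1920 → Jun 13, 1920: 31 days (May has 31).
Jun 13, 1920 → Jul 13, 1920: 30 days (June has 30).
Jul 13, 1920 → Aug 13, 1920: 31 days (July has 31).
Aug 13, 1920 → Sep 13, 1920: 31 days (August has 31).
Sep 13, 1920 → Sep 23, 1920: 10 days.
Total: 346 days.

346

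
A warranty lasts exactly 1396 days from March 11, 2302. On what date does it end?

+365 (one year) → Mar 11, 2303 (1031 left).
+366 (one year; includes Feb 29, 2304) → Mar 11, 2304 (665 left).
+365 (one year) → Mar 11, 2305 (300 left).
Mar has 31 days: +21 → Apr 1, 2305 (279 left).
Apr has 30 days: +30 → May 1, 2305 (249 left).
May has 31 days: +31 → Jun 1, 2305 (218 left).
Jun has 30 days: +30 → Jul 1, 2305 (188 left).
Jul has 31 days: +31 → Aug 1, 2305 (157 left).
Aug has 31 days: +31 → Sep 1, 2305 (126 left).
Sep has 30 days: +30 → Oct 1, 2305 (96 left).
Oct has 31 days: +31 → Nov 1, 2305 (65 left).
Nov has 30 days: +30 → Dec 1, 2305 (35 left).
Dec has 31 days: +31 → Jan 1, 2306 (4 left).
+4 → Jan 5, 2306.

January 5, 2306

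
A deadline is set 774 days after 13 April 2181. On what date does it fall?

+365 (one year) → Apr 13, 2182 (409 left).
+365 (one year) → Apr 13, 2183 (44 left).
Apr has 30 days: +18 → May 1, 2183 (26 left).
+26 → May 27, 2183.

May 27, 2183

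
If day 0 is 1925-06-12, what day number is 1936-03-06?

3920

Jun 12, 1925 → Jun 12, 1926: 365 days.
Jun 12, 1926 → Jun 12, 1927: 365 days.
Jun 12, 1927 → Jun 12, 1928: 366 days (Feb 29, 1928 is in that span).
Jun 12, 1928 → Jun 12, 1929: 365 days.
Jun 12, 1929 → Jun 12, 1930: 365 days.
Jun 12, 1930 → Jun 12, 1931: 365 days.
Jun 12, 1931 → Jun 12, 1932: 366 days (Feb 29, 1932 is in that span).
Jun 12, 1932 → Jun 12, 1933: 365 days.
Jun 12, 1933 → Jun 12, 1934: 365 days.
Jun 12, 1934 → Jun 12, 1935: 365 days.
Jun 12, 1935 → Jul 12, 1935: 30 days (June has 30).
Jul 12, 1935 → Aug 12, 1935: 31 days (July has 31).
Aug 12, 1935 → Sep 12, 1935: 31 days (August has 31).
Sep 12, 1935 → Oct 12, 1935: 30 days (September has 30).
Oct 12, 1935 → Nov 12, 1935: 31 days (October has 31).
Nov 12, 1935 → Dec 12, 1935: 30 days (November has 30).
Dec 12, 1935 → Jan 12, 1936: 31 days (December has 31).
Jan 12, 1936 → Feb 12, 1936: 31 days (January has 31).
Feb 12, 1936 → Mar 6, 1936: 23 days.
Total: 3920 days.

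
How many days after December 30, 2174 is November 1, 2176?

Dec 30, 2174 → Dec 30, 2175: 365 days.
Dec 30, 2175 → Jan 30, 2176: 31 days (December has 31).
Jan 30, 2176 → Feb 29, 2176: 30 days (January has 31).
Feb 29, 2176 → Mar 29, 2176: 29 days (February has 29).
Mar 29, 2176 → Apr 29, 2176: 31 days (March has 31).
Apr 29, 2176 → May 29, 2176: 30 days (April has 30).
May 29, 2176 → Jun 29, 2176: 31 days (May has 31).
Jun 29, 2176 → Jul 29, 2176: 30 days (June has 30).
Jul 29, 2176 → Aug 29, 2176: 31 days (July has 31).
Aug 29, 2176 → Sep 29, 2176: 31 days (August has 31).
Sep 29, 2176 → Oct 29, 2176: 30 days (September has 30).
Oct 29, 2176 → Nov 1, 2176: 3 days.
Total: 672 days.

672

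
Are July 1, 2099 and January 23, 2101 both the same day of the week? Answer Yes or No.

No

From Jul 1, 2099 to Jan 23, 2101 is 571 days.
571 mod 7 = 4, so they are different weekdays.
(Jul 1, 2099 is a Wednesday; Jan 23, 2101 is a Sunday.)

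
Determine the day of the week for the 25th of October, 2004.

Doomsday rule: the anchor day for the 2000s is Tuesday. For year 04: 4÷12 = 0 r 4, and 4÷4 = 1, so 0+4+1 = 5.
Tuesday + 5 ≡ Sunday — that's 2004's doomsday.
In October the doomsday date is Oct 10.
Oct 25 is 15 days after Oct 10; 15 mod 7 = 1, so Sunday + 1 = Monday.

Monday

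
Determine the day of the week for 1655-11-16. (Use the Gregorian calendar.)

Doomsday rule: the anchor day for the 1600s is Tuesday. For year 55: 55÷12 = 4 r 7, and 7÷4 = 1, so 4+7+1 = 12.
Tuesday + 12 ≡ Sunday — that's 1655's doomsday.
In November the doomsday date is Nov 7.
Nov 16 is 9 days after Nov 7; 9 mod 7 = 2, so Sunday + 2 = Tuesday.

Tuesday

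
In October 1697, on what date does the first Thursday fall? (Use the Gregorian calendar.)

October 3, 1697

October 1, 1697 is a Tuesday.
The first Thursday is therefore October 3 (2 days later).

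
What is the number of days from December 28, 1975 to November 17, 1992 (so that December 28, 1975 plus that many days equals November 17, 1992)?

6169

Dec 28, 1975 → Dec 28, 1976: 366 days (Feb 29, 1976 is in that span).
Dec 28, 1976 → Dec 28, 1977: 365 days.
Dec 28, 1977 → Dec 28, 1978: 365 days.
Dec 28, 1978 → Dec 28, 1979: 365 days.
Dec 28, 1979 → Dec 28, 1980: 366 days (Feb 29, 1980 is in that span).
Dec 28, 1980 → Dec 28, 1981: 365 days.
Dec 28, 1981 → Dec 28, 1982: 365 days.
Dec 28, 1982 → Dec 28, 1983: 365 days.
Dec 28, 1983 → Dec 28, 1984: 366 days (Feb 29, 1984 is in that span).
Dec 28, 1984 → Dec 28, 1985: 365 days.
Dec 28, 1985 → Dec 28, 1986: 365 days.
Dec 28, 1986 → Dec 28, 1987: 365 days.
Dec 28, 1987 → Dec 28, 1988: 366 days (Feb 29, 1988 is in that span).
Dec 28, 1988 → Dec 28, 1989: 365 days.
Dec 28, 1989 → Dec 28, 1990: 365 days.
Dec 28, 1990 → Dec 28, 1991: 365 days.
Dec 28, 1991 → Jan 28, 1992: 31 days (December has 31).
Jan 28, 1992 → Feb 28, 1992: 31 days (January has 31).
Feb 28, 1992 → Mar 28, 1992: 29 days (February has 29).
Mar 28, 1992 → Apr 28, 1992: 31 days (March has 31).
Apr 28, 1992 → May 28, 1992: 30 days (April has 30).
May 28, 1992 → Jun 28, 1992: 31 days (May has 31).
Jun 28, 1992 → Jul 28, 1992: 30 days (June has 30).
Jul 28, 1992 → Aug 28, 1992: 31 days (July has 31).
Aug 28, 1992 → Sep 28, 1992: 31 days (August has 31).
Sep 28, 1992 → Oct 28, 1992: 30 days (September has 30).
Oct 28, 1992 → Nov 17, 1992: 20 days.
Total: 6169 days.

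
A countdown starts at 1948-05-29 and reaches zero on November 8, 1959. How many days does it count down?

May 29, 1948 → May 29, 1949: 365 days.
May 29, 1949 → May 29, 1950: 365 days.
May 29, 1950 → May 29, 1951: 365 days.
May 29, 1951 → May 29, 1952: 366 days (Feb 29, 1952 is in that span).
May 29, 1952 → May 29, 1953: 365 days.
May 29, 1953 → May 29, 1954: 365 days.
May 29, 1954 → May 29, 1955: 365 days.
May 29, 1955 → May 29, 1956: 366 days (Feb 29, 1956 is in that span).
May 29, 1956 → May 29, 1957: 365 days.
May 29, 1957 → May 29, 1958: 365 days.
May 29, 1958 → May 29, 1959: 365 days.
May 29, 1959 → Jun 29, 1959: 31 days (May has 31).
Jun 29, 1959 → Jul 29, 1959: 30 days (June has 30).
Jul 29, 1959 → Aug 29, 1959: 31 days (July has 31).
Aug 29, 1959 → Sep 29, 1959: 31 days (August has 31).
Sep 29, 1959 → Oct 29, 1959: 30 days (September has 30).
Oct 29, 1959 → Nov 8, 1959: 10 days.
Total: 4180 days.

4180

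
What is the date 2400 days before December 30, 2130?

−365 (one year) → Dec 30, 2129 (2035 left).
−365 (one year) → Dec 30, 2128 (1670 left).
−366 (one year; includes Feb 29, 2128) → Dec 30, 2127 (1304 left).
−365 (one year) → Dec 30, 2126 (939 left).
−365 (one year) → Dec 30, 2125 (574 left).
−365 (one year) → Dec 30, 2124 (209 left).
−30 → Nov 30, 2124 (end of Nov, 30 days; 179 left).
−30 → Oct 31, 2124 (end of Oct, 31 days; 149 left).
−31 → Sep 30, 2124 (end of Sep, 30 days; 118 left).
−30 → Aug 31, 2124 (end of Aug, 31 days; 88 left).
−31 → Jul 31, 2124 (end of Jul, 31 days; 57 left).
−31 → Jun 30, 2124 (end of Jun, 30 days; 26 left).
−26 → Jun 4, 2124.

June 4, 2124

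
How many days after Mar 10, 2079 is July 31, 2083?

Mar 10, 2079 → Mar 10, 2080: 366 days (Feb 29, 2080 is in that span).
Mar 10, 2080 → Mar 10, 2081: 365 days.
Mar 10, 2081 → Mar 10, 2082: 365 days.
Mar 10, 2082 → Mar 10, 2083: 365 days.
Mar 10, 2083 → Apr 10, 2083: 31 days (March has 31).
Apr 10, 2083 → May 10, 2083: 30 days (April has 30).
May 10, 2083 → Jun 10, 2083: 31 days (May has 31).
Jun 10, 2083 → Jul 10, 2083: 30 days (June has 30).
Jul 10, 2083 → Jul 31, 2083: 21 days.
Total: 1604 days.

1604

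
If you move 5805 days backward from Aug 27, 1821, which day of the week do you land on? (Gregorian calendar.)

Saturday

First find the weekday of Aug 27, 1821. Doomsday rule: the anchor day for the 1800s is Friday. For year 21: 21÷12 = 1 r 9, and 9÷4 = 2, so 1+9+2 = 12.
Friday + 12 ≡ Wednesday — that's 1821's doomsday.
In August the doomsday date is Aug 8.
Aug 27 is 19 days after Aug 8; 19 mod 7 = 5, so Wednesday + 5 = Monday.
5805 mod 7 = 2, so 5805 days before a Monday is Monday − 2 = Saturday.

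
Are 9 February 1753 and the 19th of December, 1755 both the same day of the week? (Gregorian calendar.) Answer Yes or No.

Yes

From Feb 9, 1753 to Dec 19, 1755 is 1043 days.
1043 mod 7 = 0, so they are the same weekday.
(Feb 9, 1753 is a Friday; Dec 19, 1755 is a Friday.)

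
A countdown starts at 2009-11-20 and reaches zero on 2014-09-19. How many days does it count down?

1764

Nov 20, 2009 → Nov 20, 2010: 365 days.
Nov 20, 2010 → Nov 20, 2011: 365 days.
Nov 20, 2011 → Nov 20, 2012: 366 days (Feb 29, 2012 is in that span).
Nov 20, 2012 → Nov 20, 2013: 365 days.
Nov 20, 2013 → Dec 20, 2013: 30 days (November has 30).
Dec 20, 2013 → Jan 20, 2014: 31 days (December has 31).
Jan 20, 2014 → Feb 20, 2014: 31 days (January has 31).
Feb 20, 2014 → Mar 20, 2014: 28 days (February has 28).
Mar 20, 2014 → Apr 20, 2014: 31 days (March has 31).
Apr 20, 2014 → May 20, 2014: 30 days (April has 30).
May 20, 2014 → Jun 20, 2014: 31 days (May has 31).
Jun 20, 2014 → Jul 20, 2014: 30 days (June has 30).
Jul 20, 2014 → Aug 20, 2014: 31 days (July has 31).
Aug 20, 2014 → Sep 19, 2014: 30 days.
Total: 1764 days.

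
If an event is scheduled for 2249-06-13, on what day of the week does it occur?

Wednesday

January 1, 2249 is a Monday.
Jan 1, 2249 → Feb 1, 2249: 31 days (January has 31).
Feb 1, 2249 → Mar 1, 2249: 28 days (February has 28).
Mar 1, 2249 → Apr 1, 2249: 31 days (March has 31).
Apr 1, 2249 → May 1, 2249: 30 days (April has 30).
May 1, 2249 → Jun 1, 2249: 31 days (May has 31).
Jun 1, 2249 → Jun 13, 2249: 12 days.
Total: 163 days.
163 mod 7 = 2, so Monday + 2 = Wednesday.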